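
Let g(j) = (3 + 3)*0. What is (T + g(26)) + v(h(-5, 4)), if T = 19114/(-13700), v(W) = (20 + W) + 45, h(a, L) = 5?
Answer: 469943/6850 ≈ 68.605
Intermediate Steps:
g(j) = 0 (g(j) = 6*0 = 0)
v(W) = 65 + W
T = -9557/6850 (T = 19114*(-1/13700) = -9557/6850 ≈ -1.3952)
(T + g(26)) + v(h(-5, 4)) = (-9557/6850 + 0) + (65 + 5) = -9557/6850 + 70 = 469943/6850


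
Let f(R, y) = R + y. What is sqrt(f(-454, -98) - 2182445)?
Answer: I*sqrt(2182997) ≈ 1477.5*I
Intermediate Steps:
sqrt(f(-454, -98) - 2182445) = sqrt((-454 - 98) - 2182445) = sqrt(-552 - 2182445) = sqrt(-2182997) = I*sqrt(2182997)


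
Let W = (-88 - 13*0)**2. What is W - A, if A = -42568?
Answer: 50312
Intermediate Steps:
W = 7744 (W = (-88 + 0)**2 = (-88)**2 = 7744)
W - A = 7744 - 1*(-42568) = 7744 + 42568 = 50312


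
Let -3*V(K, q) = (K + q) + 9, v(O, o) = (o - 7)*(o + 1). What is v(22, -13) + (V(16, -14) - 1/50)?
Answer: 35447/150 ≈ 236.31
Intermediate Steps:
v(O, o) = (1 + o)*(-7 + o) (v(O, o) = (-7 + o)*(1 + o) = (1 + o)*(-7 + o))
V(K, q) = -3 - K/3 - q/3 (V(K, q) = -((K + q) + 9)/3 = -(9 + K + q)/3 = -3 - K/3 - q/3)
v(22, -13) + (V(16, -14) - 1/50) = (-7 + (-13)**2 - 6*(-13)) + ((-3 - 1/3*16 - 1/3*(-14)) - 1/50) = (-7 + 169 + 78) + ((-3 - 16/3 + 14/3) - 1*1/50) = 240 + (-11/3 - 1/50) = 240 - 553/150 = 35447/150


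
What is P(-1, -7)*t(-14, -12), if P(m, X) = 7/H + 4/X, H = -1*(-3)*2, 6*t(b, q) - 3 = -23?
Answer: -125/63 ≈ -1.9841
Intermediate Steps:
t(b, q) = -10/3 (t(b, q) = 1/2 + (1/6)*(-23) = 1/2 - 23/6 = -10/3)
H = 6 (H = 3*2 = 6)
P(m, X) = 7/6 + 4/X
P(-1, -7)*t(-14, -12) = (7/6 + 4/(-7))*(-10/3) = (7/6 + 4*(-1/7))*(-10/3) = (7/6 - 4/7)*(-10/3) = (25/42)*(-10/3) = -125/63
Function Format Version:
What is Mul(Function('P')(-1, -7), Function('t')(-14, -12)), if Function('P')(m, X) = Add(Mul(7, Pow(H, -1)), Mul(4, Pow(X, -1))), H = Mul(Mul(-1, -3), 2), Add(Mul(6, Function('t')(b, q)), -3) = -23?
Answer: Rational(-125, 63) ≈ -1.9841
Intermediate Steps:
Function('t')(b, q) = Rational(-10, 3) (Function('t')(b, q) = Add(Rational(1, 2), Mul(Rational(1, 6), -23)) = Add(Rational(1, 2), Rational(-23, 6)) = Rational(-10, 3))
H = 6 (H = Mul(3, 2) = 6)
Function('P')(m, X) = Add(Rational(7, 6), Mul(4, Pow(X, -1))) (Function('P')(m, X) = Add(Mul(7, Pow(6, -1)), Mul(4, Pow(X, -1))) = Add(Mul(7, Rational(1, 6)), Mul(4, Pow(X, -1))) = Add(Rational(7, 6), Mul(4, Pow(X, -1))))
Mul(Function('P')(-1, -7), Function('t')(-14, -12)) = Mul(Add(Rational(7, 6), Mul(4, Pow(-7, -1))), Rational(-10, 3)) = Mul(Add(Rational(7, 6), Mul(4, Rational(-1, 7))), Rational(-10, 3)) = Mul(Add(Rational(7, 6), Rational(-4, 7)), Rational(-10, 3)) = Mul(Rational(25, 42), Rational(-10, 3)) = Rational(-125, 63)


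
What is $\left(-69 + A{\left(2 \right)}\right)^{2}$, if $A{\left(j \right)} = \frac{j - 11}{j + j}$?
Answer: $\frac{81225}{16} \approx 5076.6$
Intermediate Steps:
$A{\left(j \right)} = \frac{-11 + j}{2 j}$
$\left(-69 + A{\left(2 \right)}\right)^{2} = \left(-69 + \frac{-11 + 2}{2 \cdot 2}\right)^{2} = \left(-69 + \frac{1}{2} \cdot \frac{1}{2} \left(-9\right)\right)^{2} = \left(-69 - \frac{9}{4}\right)^{2} = \left(- \frac{285}{4}\right)^{2} = \frac{81225}{16}$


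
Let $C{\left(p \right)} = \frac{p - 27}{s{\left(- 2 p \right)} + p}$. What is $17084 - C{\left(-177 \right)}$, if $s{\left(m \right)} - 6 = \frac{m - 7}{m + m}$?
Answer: $\frac{2062253132}{120721} \approx 17083.0$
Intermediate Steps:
$s{\left(m \right)} = 6 + \frac{-7 + m}{2 m}$ ($s{\left(m \right)} = 6 + \frac{m - 7}{m + m} = 6 + \frac{-7 + m}{2 m}$)
$C{\left(p \right)} = \frac{-27 + p}{p - \frac{-7 - 26 p}{4 p}}$ ($C{\left(p \right)} = \frac{p - 27}{\frac{-7 + 13 \left(- 2 p\right)}{2 \left(- 2 p\right)} + p} = \frac{-27 + p}{\frac{- \frac{1}{2 p} \left(-7 - 26 p\right)}{2} + p} = \frac{-27 + p}{- \frac{-7 - 26 p}{4 p} + p} = \frac{-27 + p}{p - \frac{-7 - 26 p}{4 p}}$)
$17084 - C{\left(-177 \right)} = 17084 - 4 \left(-177\right) \frac{1}{7 + 4 \left(-177\right)^{2} + 26 \left(-177\right)} \left(-27 - 177\right) = 17084 - 4 \left(-177\right) \frac{1}{7 + 4 \cdot 31329 - 4602} \left(-204\right) = 17084 - 4 \left(-177\right) \frac{1}{7 + 125316 - 4602} \left(-204\right) = 17084 - 4 \left(-177\right) \frac{1}{120721} \left(-204\right) = 17084 - \frac{144432}{120721} = \frac{2062253132}{120721}$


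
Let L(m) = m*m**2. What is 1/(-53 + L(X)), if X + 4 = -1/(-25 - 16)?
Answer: -68921/7983560 ≈ -0.0086329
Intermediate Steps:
X = -163/41 (X = -4 - 1/(-25 - 16) = -4 - 1/(-41) = -4 - 1*(-1/41) = -4 + 1/41 = -163/41 ≈ -3.9756)
L(m) = m**3
1/(-53 + L(X)) = 1/(-53 + (-163/41)**3) = 1/(-53 - 4330747/68921) = 1/(-7983560/68921) = -68921/7983560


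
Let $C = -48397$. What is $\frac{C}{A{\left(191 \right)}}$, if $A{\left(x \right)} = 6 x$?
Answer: $- \frac{48397}{1146} \approx -42.231$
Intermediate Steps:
$\frac{C}{A{\left(191 \right)}} = - \frac{48397}{6 \cdot 191} = - \frac{48397}{1146}$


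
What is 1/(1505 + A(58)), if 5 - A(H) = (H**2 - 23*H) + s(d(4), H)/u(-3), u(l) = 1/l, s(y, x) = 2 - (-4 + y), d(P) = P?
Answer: -1/514 ≈ -0.0019455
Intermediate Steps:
s(y, x) = 6 - y (s(y, x) = 2 + (4 - y) = 6 - y)
A(H) = 11 - H**2 + 23*H (A(H) = 5 - ((H**2 - 23*H) + (6 - 1*4)/(1/(-3))) = 5 - ((H**2 - 23*H) + (6 - 4)/(-1/3)) = 5 - ((H**2 - 23*H) + 2*(-3)) = 5 - ((H**2 - 23*H) - 6) = 5 - (-6 + H**2 - 23*H) = 5 + (6 - H**2 + 23*H) = 11 - H**2 + 23*H)
1/(1505 + A(58)) = 1/(1505 + (11 - 1*58**2 + 23*58)) = 1/(1505 + (11 - 1*3364 + 1334)) = 1/(1505 + (11 - 3364 + 1334)) = 1/(1505 - 2019) = 1/(-514) = -1/514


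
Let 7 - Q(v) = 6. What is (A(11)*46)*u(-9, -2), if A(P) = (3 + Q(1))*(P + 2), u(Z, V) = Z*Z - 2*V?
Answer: 203320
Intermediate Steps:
u(Z, V) = Z² - 2*V
Q(v) = 1 (Q(v) = 7 - 1*6 = 7 - 6 = 1)
A(P) = 8 + 4*P (A(P) = (3 + 1)*(P + 2) = 4*(2 + P) = 8 + 4*P)
(A(11)*46)*u(-9, -2) = ((8 + 4*11)*46)*((-9)² - 2*(-2)) = ((8 + 44)*46)*(81 + 4) = (52*46)*85 = 2392*85 = 203320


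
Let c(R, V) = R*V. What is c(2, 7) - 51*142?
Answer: -7228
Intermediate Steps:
c(2, 7) - 51*142 = 2*7 - 51*142 = 14 - 7242 = -7228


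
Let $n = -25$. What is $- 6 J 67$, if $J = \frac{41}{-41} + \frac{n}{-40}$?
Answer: $\frac{603}{4} \approx 150.75$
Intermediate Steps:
$J = - \frac{3}{8}$ ($J = \frac{41}{-41} - \frac{25}{-40} = 41 \left(- \frac{1}{41}\right) - - \frac{5}{8} = -1 + \frac{5}{8} = - \frac{3}{8} \approx -0.375$)
$- 6 J 67 = \left(-6\right) \left(- \frac{3}{8}\right) 67 = \frac{9}{4} \cdot 67 = \frac{603}{4}$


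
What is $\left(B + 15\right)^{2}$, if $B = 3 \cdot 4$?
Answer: $729$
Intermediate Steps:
$B = 12$
$\left(B + 15\right)^{2} = \left(12 + 15\right)^{2} = 27^{2} = 729$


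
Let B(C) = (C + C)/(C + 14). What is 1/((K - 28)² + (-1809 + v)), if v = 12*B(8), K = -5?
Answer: -11/7824 ≈ -0.0014059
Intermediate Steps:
B(C) = 2*C/(14 + C) (B(C) = (2*C)/(14 + C) = 2*C/(14 + C))
v = 96/11 (v = 12*(2*8/(14 + 8)) = 12*(2*8/22) = 12*(2*8*(1/22)) = 12*(8/11) = 96/11 ≈ 8.7273)
1/((K - 28)² + (-1809 + v)) = 1/((-5 - 28)² + (-1809 + 96/11)) = 1/((-33)² - 19803/11) = 1/(1089 - 19803/11) = 1/(-7824/11) = -11/7824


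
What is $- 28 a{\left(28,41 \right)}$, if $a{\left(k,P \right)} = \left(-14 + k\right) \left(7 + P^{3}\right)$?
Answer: $-27019776$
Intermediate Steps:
$- 28 a{\left(28,41 \right)} = - 28 \left(-98 - 14 \cdot 41^{3} + 7 \cdot 28 + 28 \cdot 41^{3}\right) = - 28 \left(-98 - 964894 + 196 + 28 \cdot 68921\right) = - 28 \left(-98 - 964894 + 196 + 1929788\right) = \left(-28\right) 964992 = -27019776$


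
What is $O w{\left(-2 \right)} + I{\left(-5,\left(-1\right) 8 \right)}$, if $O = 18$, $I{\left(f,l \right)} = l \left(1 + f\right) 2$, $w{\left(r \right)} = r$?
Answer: $28$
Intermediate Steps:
$I{\left(f,l \right)} = l \left(2 + 2 f\right)$
$O w{\left(-2 \right)} + I{\left(-5,\left(-1\right) 8 \right)} = 18 \left(-2\right) + 2 \left(\left(-1\right) 8\right) \left(1 - 5\right) = -36 + 2 \left(-8\right) \left(-4\right) = -36 + 64 = 28$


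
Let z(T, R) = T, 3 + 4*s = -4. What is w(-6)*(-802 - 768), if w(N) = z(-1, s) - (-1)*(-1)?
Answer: 3140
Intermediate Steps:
s = -7/4 (s = -¾ + (¼)*(-4) = -¾ - 1 = -7/4 ≈ -1.7500)
w(N) = -2 (w(N) = -1 - (-1)*(-1) = -1 - 1*1 = -1 - 1 = -2)
w(-6)*(-802 - 768) = -2*(-802 - 768) = -2*(-1570) = 3140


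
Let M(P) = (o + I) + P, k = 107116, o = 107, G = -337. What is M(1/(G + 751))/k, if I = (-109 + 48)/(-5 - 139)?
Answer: 355795/354768192 ≈ 0.0010029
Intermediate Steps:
I = 61/144 (I = -61/(-144) = -61*(-1/144) = 61/144 ≈ 0.42361)
M(P) = 15469/144 + P (M(P) = (107 + 61/144) + P = 15469/144 + P)
M(1/(G + 751))/k = (15469/144 + 1/(-337 + 751))/107116 = (15469/144 + 1/414)*(1/107116) = (355795/3312)*(1/107116) = 355795/354768192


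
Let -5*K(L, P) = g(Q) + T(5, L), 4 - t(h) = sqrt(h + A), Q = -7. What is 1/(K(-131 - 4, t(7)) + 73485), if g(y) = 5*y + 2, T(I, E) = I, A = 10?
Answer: 5/367453 ≈ 1.3607e-5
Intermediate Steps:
g(y) = 2 + 5*y
t(h) = 4 - sqrt(10 + h) (t(h) = 4 - sqrt(h + 10) = 4 - sqrt(10 + h))
K(L, P) = 28/5 (K(L, P) = -((2 + 5*(-7)) + 5)/5 = -((2 - 35) + 5)/5 = -(-33 + 5)/5 = -1/5*(-28) = 28/5)
1/(K(-131 - 4, t(7)) + 73485) = 1/(28/5 + 73485) = 1/(367453/5) = 5/367453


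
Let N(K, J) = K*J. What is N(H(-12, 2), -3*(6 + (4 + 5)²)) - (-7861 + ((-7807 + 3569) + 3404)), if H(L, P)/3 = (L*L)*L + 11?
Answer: 1353106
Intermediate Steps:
H(L, P) = 33 + 3*L³ (H(L, P) = 3*((L*L)*L + 11) = 3*(L²*L + 11) = 3*(L³ + 11) = 3*(11 + L³) = 33 + 3*L³)
N(K, J) = J*K
N(H(-12, 2), -3*(6 + (4 + 5)²)) - (-7861 + ((-7807 + 3569) + 3404)) = (-3*(6 + (4 + 5)²))*(33 + 3*(-12)³) - (-7861 + ((-7807 + 3569) + 3404)) = (-3*(6 + 9²))*(33 + 3*(-1728)) - (-7861 + (-4238 + 3404)) = (-3*(6 + 81))*(33 - 5184) - (-7861 - 834) = -3*87*(-5151) - 1*(-8695) = -261*(-5151) + 8695 = 1344411 + 8695 = 1353106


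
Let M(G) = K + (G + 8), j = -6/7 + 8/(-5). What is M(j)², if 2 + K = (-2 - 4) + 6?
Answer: 15376/1225 ≈ 12.552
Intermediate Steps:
K = -2 (K = -2 + ((-2 - 4) + 6) = -2 + (-6 + 6) = -2 + 0 = -2)
j = -86/35 (j = -6*⅐ + 8*(-⅕) = -6/7 - 8/5 = -86/35 ≈ -2.4571)
M(G) = 6 + G (M(G) = -2 + (G + 8) = -2 + (8 + G) = 6 + G)
M(j)² = (6 - 86/35)² = (124/35)² = 15376/1225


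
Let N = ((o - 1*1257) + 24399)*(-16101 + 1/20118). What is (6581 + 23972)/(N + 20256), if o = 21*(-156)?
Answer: -14634887/153204418117 ≈ -9.5525e-5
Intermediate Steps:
o = -3276
N = -153214120741/479 (N = ((-3276 - 1*1257) + 24399)*(-16101 + 1/20118) = ((-3276 - 1257) + 24399)*(-16101 + 1/20118) = (-4533 + 24399)*(-323919917/20118) = 19866*(-323919917/20118) = -153214120741/479 ≈ -3.1986e+8)
(6581 + 23972)/(N + 20256) = (6581 + 23972)/(-153214120741/479 + 20256) = 30553/(-153204418117/479) = 30553*(-479/153204418117) = -14634887/153204418117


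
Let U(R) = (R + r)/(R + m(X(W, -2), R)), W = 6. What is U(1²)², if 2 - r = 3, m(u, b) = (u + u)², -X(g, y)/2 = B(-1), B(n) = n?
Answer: 0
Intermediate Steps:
X(g, y) = 2 (X(g, y) = -2*(-1) = 2)
m(u, b) = 4*u² (m(u, b) = (2*u)² = 4*u²)
r = -1 (r = 2 - 1*3 = 2 - 3 = -1)
U(R) = (-1 + R)/(16 + R) (U(R) = (R - 1)/(R + 4*2²) = (-1 + R)/(R + 4*4) = (-1 + R)/(R + 16) = (-1 + R)/(16 + R))
U(1²)² = ((-1 + 1²)/(16 + 1²))² = ((-1 + 1)/(16 + 1))² = (0/17)² = ((1/17)*0)² = 0² = 0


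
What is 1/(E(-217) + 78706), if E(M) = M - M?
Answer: 1/78706 ≈ 1.2706e-5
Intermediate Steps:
E(M) = 0
1/(E(-217) + 78706) = 1/(0 + 78706) = 1/78706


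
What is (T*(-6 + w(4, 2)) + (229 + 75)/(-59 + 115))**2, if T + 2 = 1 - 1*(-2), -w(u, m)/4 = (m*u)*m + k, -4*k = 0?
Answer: 204304/49 ≈ 4169.5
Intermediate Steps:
k = 0 (k = -1/4*0 = 0)
w(u, m) = -4*u*m**2 (w(u, m) = -4*((m*u)*m + 0) = -4*(u*m**2 + 0) = -4*u*m**2)
T = 1 (T = -2 + (1 - 1*(-2)) = -2 + (1 + 2) = -2 + 3 = 1)
(T*(-6 + w(4, 2)) + (229 + 75)/(-59 + 115))**2 = (1*(-6 - 4*4*2**2) + (229 + 75)/(-59 + 115))**2 = (1*(-6 - 4*4*4) + 304/56)**2 = (1*(-6 - 64) + 304*(1/56))**2 = (1*(-70) + 38/7)**2 = (-70 + 38/7)**2 = (-452/7)**2 = 204304/49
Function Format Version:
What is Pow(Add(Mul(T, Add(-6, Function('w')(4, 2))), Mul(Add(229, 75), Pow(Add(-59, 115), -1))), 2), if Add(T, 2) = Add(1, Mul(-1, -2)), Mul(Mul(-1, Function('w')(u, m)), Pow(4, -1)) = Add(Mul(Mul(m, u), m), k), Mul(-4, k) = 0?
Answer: Rational(204304, 49) ≈ 4169.5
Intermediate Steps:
k = 0 (k = Mul(Rational(-1, 4), 0) = 0)
Function('w')(u, m) = Mul(-4, u, Pow(m, 2)) (Function('w')(u, m) = Mul(-4, Add(Mul(Mul(m, u), m), 0)) = Mul(-4, Add(Mul(u, Pow(m, 2)), 0)) = Mul(-4, Mul(u, Pow(m, 2))) = Mul(-4, u, Pow(m, 2)))
T = 1 (T = Add(-2, Add(1, Mul(-1, -2))) = Add(-2, Add(1, 2)) = Add(-2, 3) = 1)
Pow(Add(Mul(T, Add(-6, Function('w')(4, 2))), Mul(Add(229, 75), Pow(Add(-59, 115), -1))), 2) = Pow(Add(Mul(1, Add(-6, Mul(-4, 4, Pow(2, 2)))), Mul(Add(229, 75), Pow(Add(-59, 115), -1))), 2) = Pow(Add(Mul(1, Add(-6, Mul(-4, 4, 4))), Mul(304, Pow(56, -1))), 2) = Pow(Add(Mul(1, Add(-6, -64)), Mul(304, Rational(1, 56))), 2) = Pow(Add(Mul(1, -70), Rational(38, 7)), 2) = Pow(Add(-70, Rational(38, 7)), 2) = Pow(Rational(-452, 7), 2) = Rational(204304, 49)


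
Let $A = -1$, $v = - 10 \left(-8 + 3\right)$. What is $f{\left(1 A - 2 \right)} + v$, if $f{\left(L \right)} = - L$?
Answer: $53$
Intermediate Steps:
$v = 50$ ($v = \left(-10\right) \left(-5\right) = 50$)
$f{\left(1 A - 2 \right)} + v = - (1 \left(-1\right) - 2) + 50 = - (-1 - 2) + 50 = \left(-1\right) \left(-3\right) + 50 = 3 + 50 = 53$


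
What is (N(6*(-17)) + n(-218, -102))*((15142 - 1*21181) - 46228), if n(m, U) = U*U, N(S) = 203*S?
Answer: 538454634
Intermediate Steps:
n(m, U) = U²
(N(6*(-17)) + n(-218, -102))*((15142 - 1*21181) - 46228) = (203*(6*(-17)) + (-102)²)*((15142 - 1*21181) - 46228) = (203*(-102) + 10404)*((15142 - 21181) - 46228) = (-20706 + 10404)*(-6039 - 46228) = -10302*(-52267) = 538454634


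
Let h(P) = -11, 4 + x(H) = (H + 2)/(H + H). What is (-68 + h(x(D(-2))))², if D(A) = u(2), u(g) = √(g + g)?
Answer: 6241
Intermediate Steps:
u(g) = √2*√g (u(g) = √(2*g) = √2*√g)
D(A) = 2 (D(A) = √2*√2 = 2)
x(H) = -4 + (2 + H)/(2*H) (x(H) = -4 + (H + 2)/(H + H) = -4 + (2 + H)/((2*H)) = -4 + (2 + H)*(1/(2*H)) = -4 + (2 + H)/(2*H))
(-68 + h(x(D(-2))))² = (-68 - 11)² = (-79)² = 6241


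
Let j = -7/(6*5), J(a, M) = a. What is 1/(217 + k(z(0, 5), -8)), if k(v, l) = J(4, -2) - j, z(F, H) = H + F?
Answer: 30/6637 ≈ 0.0045201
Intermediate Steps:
z(F, H) = F + H
j = -7/30 ≈ -0.23333
k(v, l) = 127/30 (k(v, l) = 4 - 1*(-7/30) = 4 + 7/30 = 127/30)
1/(217 + k(z(0, 5), -8)) = 1/(217 + 127/30) = 1/(6637/30) = 30/6637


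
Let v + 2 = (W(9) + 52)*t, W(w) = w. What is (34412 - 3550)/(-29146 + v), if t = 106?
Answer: -15431/11341 ≈ -1.3606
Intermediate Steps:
v = 6464 (v = -2 + (9 + 52)*106 = -2 + 61*106 = -2 + 6466 = 6464)
(34412 - 3550)/(-29146 + v) = (34412 - 3550)/(-29146 + 6464) = 30862/(-22682) = 30862*(-1/22682) = -15431/11341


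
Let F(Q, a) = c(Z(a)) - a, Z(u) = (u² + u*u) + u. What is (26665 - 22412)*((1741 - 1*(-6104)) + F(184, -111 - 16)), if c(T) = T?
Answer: 170558059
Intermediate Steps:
Z(u) = u + 2*u² (Z(u) = (u² + u²) + u = 2*u² + u = u + 2*u²)
F(Q, a) = -a + a*(1 + 2*a) (F(Q, a) = a*(1 + 2*a) - a = -a + a*(1 + 2*a))
(26665 - 22412)*((1741 - 1*(-6104)) + F(184, -111 - 16)) = (26665 - 22412)*((1741 - 1*(-6104)) + 2*(-111 - 16)²) = 4253*((1741 + 6104) + 2*(-127)²) = 4253*(7845 + 2*16129) = 4253*(7845 + 32258) = 4253*40103 = 170558059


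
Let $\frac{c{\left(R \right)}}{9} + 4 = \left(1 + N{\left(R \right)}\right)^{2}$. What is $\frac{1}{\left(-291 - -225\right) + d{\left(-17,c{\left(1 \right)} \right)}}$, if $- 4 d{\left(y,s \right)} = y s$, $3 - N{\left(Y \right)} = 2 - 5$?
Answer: $\frac{4}{6621} \approx 0.00060414$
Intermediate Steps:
$N{\left(Y \right)} = 6$ ($N{\left(Y \right)} = 3 - \left(2 - 5\right) = 3 - -3 = 3 + 3 = 6$)
$c{\left(R \right)} = 405$ ($c{\left(R \right)} = -36 + 9 \left(1 + 6\right)^{2} = -36 + 9 \cdot 7^{2} = -36 + 9 \cdot 49 = -36 + 441 = 405$)
$d{\left(y,s \right)} = - \frac{s y}{4}$ ($d{\left(y,s \right)} = - \frac{y s}{4} = - \frac{s y}{4}$)
$\frac{1}{\left(-291 - -225\right) + d{\left(-17,c{\left(1 \right)} \right)}} = \frac{1}{\left(-291 - -225\right) - \frac{405}{4} \left(-17\right)} = \frac{1}{\left(-291 + 225\right) + \frac{6885}{4}} = \frac{1}{-66 + \frac{6885}{4}} = \frac{1}{\frac{6621}{4}} = \frac{4}{6621}$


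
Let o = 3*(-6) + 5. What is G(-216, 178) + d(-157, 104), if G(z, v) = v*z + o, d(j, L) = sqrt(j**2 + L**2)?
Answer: -38461 + sqrt(35465) ≈ -38273.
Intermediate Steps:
d(j, L) = sqrt(L**2 + j**2)
o = -13 (o = -18 + 5 = -13)
G(z, v) = -13 + v*z (G(z, v) = v*z - 13 = -13 + v*z)
G(-216, 178) + d(-157, 104) = (-13 + 178*(-216)) + sqrt(104**2 + (-157)**2) = (-13 - 38448) + sqrt(10816 + 24649) = -38461 + sqrt(35465)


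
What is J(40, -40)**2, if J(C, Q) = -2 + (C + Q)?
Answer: 4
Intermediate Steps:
J(C, Q) = -2 + C + Q
J(40, -40)**2 = (-2 + 40 - 40)**2 = (-2)**2 = 4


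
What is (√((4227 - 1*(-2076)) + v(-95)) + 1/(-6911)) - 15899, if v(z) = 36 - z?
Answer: -109877990/6911 + √6434 ≈ -15819.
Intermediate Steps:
(√((4227 - 1*(-2076)) + v(-95)) + 1/(-6911)) - 15899 = (√((4227 - 1*(-2076)) + (36 - 1*(-95))) + 1/(-6911)) - 15899 = (√((4227 + 2076) + (36 + 95)) - 1/6911) - 15899 = (√(6303 + 131) - 1/6911) - 15899 = (√6434 - 1/6911) - 15899 = (-1/6911 + √6434) - 15899 = -109877990/6911 + √6434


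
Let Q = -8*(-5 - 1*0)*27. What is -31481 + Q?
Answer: -30401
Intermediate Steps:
Q = 1080 (Q = -8*(-5 + 0)*27 = -8*(-5)*27 = 40*27 = 1080)
-31481 + Q = -31481 + 1080 = -30401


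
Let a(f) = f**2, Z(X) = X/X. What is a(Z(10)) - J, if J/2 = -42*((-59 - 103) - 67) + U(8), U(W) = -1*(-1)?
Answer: -19237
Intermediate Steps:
U(W) = 1
Z(X) = 1
J = 19238 (J = 2*(-42*((-59 - 103) - 67) + 1) = 2*(-42*(-162 - 67) + 1) = 2*(-42*(-229) + 1) = 2*(9618 + 1) = 2*9619 = 19238)
a(Z(10)) - J = 1**2 - 1*19238 = 1 - 19238 = -19237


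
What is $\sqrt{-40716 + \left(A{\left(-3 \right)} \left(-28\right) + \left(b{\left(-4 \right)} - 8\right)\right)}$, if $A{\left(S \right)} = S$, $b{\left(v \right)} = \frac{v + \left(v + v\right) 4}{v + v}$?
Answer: $\frac{i \sqrt{162542}}{2} \approx 201.58 i$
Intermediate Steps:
$b{\left(v \right)} = \frac{9}{2}$ ($b{\left(v \right)} = \frac{v + 2 v 4}{2 v} = \left(v + 8 v\right) \frac{1}{2 v} = 9 v \frac{1}{2 v} = \frac{9}{2}$)
$\sqrt{-40716 + \left(A{\left(-3 \right)} \left(-28\right) + \left(b{\left(-4 \right)} - 8\right)\right)} = \sqrt{-40716 + \left(\left(-3\right) \left(-28\right) + \left(\frac{9}{2} - 8\right)\right)} = \sqrt{-40716 + \left(84 - \frac{7}{2}\right)} = \sqrt{-40716 + \frac{161}{2}} = \sqrt{- \frac{81271}{2}} = \frac{i \sqrt{162542}}{2}$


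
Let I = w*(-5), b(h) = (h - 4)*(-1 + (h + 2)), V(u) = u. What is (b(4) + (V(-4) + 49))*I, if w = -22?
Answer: 4950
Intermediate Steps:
b(h) = (1 + h)*(-4 + h) (b(h) = (-4 + h)*(-1 + (2 + h)) = (-4 + h)*(1 + h) = (1 + h)*(-4 + h))
I = 110 (I = -22*(-5) = 110)
(b(4) + (V(-4) + 49))*I = ((-4 + 4² - 3*4) + (-4 + 49))*110 = ((-4 + 16 - 12) + 45)*110 = (0 + 45)*110 = 45*110 = 4950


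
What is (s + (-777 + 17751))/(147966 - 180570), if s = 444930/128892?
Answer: -364709623/700399128 ≈ -0.52072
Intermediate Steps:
s = 74155/21482 (s = 444930*(1/128892) = 74155/21482 ≈ 3.4520)
(s + (-777 + 17751))/(147966 - 180570) = (74155/21482 + (-777 + 17751))/(147966 - 180570) = (74155/21482 + 16974)/(-32604) = (364709623/21482)*(-1/32604) = -364709623/700399128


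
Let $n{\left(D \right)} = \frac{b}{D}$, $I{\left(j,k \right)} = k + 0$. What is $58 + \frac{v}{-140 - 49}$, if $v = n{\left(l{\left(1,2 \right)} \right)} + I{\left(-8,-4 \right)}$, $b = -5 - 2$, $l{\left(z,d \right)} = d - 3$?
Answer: $\frac{3653}{63} \approx 57.984$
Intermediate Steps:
$I{\left(j,k \right)} = k$
$l{\left(z,d \right)} = -3 + d$ ($l{\left(z,d \right)} = d - 3 = -3 + d$)
$b = -7$ ($b = -5 - 2 = -7$)
$n{\left(D \right)} = - \frac{7}{D}$
$v = 3$ ($v = - \frac{7}{-3 + 2} - 4 = - \frac{7}{-1} - 4 = \left(-7\right) \left(-1\right) - 4 = 7 - 4 = 3$)
$58 + \frac{v}{-140 - 49} = 58 + \frac{1}{-140 - 49} \cdot 3 = 58 + \frac{1}{-189} \cdot 3 = 58 - \frac{1}{63} = \frac{3653}{63}$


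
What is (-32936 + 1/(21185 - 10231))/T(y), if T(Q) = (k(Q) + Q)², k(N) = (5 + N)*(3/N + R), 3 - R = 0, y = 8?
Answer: -11544990176/943276325 ≈ -12.239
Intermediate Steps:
R = 3 (R = 3 - 1*0 = 3 + 0 = 3)
k(N) = (3 + 3/N)*(5 + N) (k(N) = (5 + N)*(3/N + 3) = (5 + N)*(3 + 3/N) = (3 + 3/N)*(5 + N))
T(Q) = (18 + 4*Q + 15/Q)² (T(Q) = ((18 + 3*Q + 15/Q) + Q)² = (18 + 4*Q + 15/Q)²)
(-32936 + 1/(21185 - 10231))/T(y) = (-32936 + 1/(21185 - 10231))/(((15 + 2*8*(9 + 2*8))²/8²)) = (-32936 + 1/10954)/(((15 + 2*8*(9 + 16))²/64)) = (-32936 + 1/10954)/(((15 + 2*8*25)²/64)) = -360780943*64/(15 + 400)²/10954 = -360780943/(10954*((1/64)*415²)) = -360780943/(10954*((1/64)*172225)) = -360780943/(10954*172225/64) = -360780943/10954*64/172225 = -11544990176/943276325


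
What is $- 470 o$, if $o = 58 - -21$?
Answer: $-37130$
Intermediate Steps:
$o = 79$ ($o = 58 + 21 = 79$)
$- 470 o = \left(-470\right) 79 = -37130$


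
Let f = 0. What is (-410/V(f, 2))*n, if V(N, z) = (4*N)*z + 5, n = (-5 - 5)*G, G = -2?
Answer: -1640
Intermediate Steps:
n = 20 (n = (-5 - 5)*(-2) = -10*(-2) = 20)
V(N, z) = 5 + 4*N*z (V(N, z) = 4*N*z + 5 = 5 + 4*N*z)
(-410/V(f, 2))*n = -410/(5 + 4*0*2)*20 = -410/(5 + 0)*20 = -410/5*20 = -41*2*20 = -82*20 = -1640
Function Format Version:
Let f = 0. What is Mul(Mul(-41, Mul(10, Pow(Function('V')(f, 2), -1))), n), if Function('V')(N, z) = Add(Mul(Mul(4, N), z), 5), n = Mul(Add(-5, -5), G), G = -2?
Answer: -1640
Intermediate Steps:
n = 20 (n = Mul(Add(-5, -5), -2) = Mul(-10, -2) = 20)
Function('V')(N, z) = Add(5, Mul(4, N, z)) (Function('V')(N, z) = Add(Mul(4, N, z), 5) = Add(5, Mul(4, N, z)))
Mul(Mul(-41, Mul(10, Pow(Function('V')(f, 2), -1))), n) = Mul(Mul(-41, Mul(10, Pow(Add(5, Mul(4, 0, 2)), -1))), 20) = Mul(Mul(-41, Mul(10, Pow(Add(5, 0), -1))), 20) = Mul(Mul(-41, Mul(10, Pow(5, -1))), 20) = Mul(Mul(-41, Mul(10, Rational(1, 5))), 20) = Mul(Mul(-41, 2), 20) = Mul(-82, 20) = -1640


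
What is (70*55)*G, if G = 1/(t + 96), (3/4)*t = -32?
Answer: 1155/16 ≈ 72.188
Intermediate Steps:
t = -128/3 (t = (4/3)*(-32) = -128/3 ≈ -42.667)
G = 3/160 (G = 1/(-128/3 + 96) = 1/(160/3) = 3/160 ≈ 0.018750)
(70*55)*G = (70*55)*(3/160) = 3850*(3/160) = 1155/16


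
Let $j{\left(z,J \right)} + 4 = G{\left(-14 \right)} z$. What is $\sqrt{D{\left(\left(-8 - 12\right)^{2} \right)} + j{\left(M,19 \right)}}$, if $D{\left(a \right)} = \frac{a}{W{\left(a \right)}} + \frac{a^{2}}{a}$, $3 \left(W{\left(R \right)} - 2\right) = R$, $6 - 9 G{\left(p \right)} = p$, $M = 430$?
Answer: $\frac{22 \sqrt{1037939}}{609} \approx 36.804$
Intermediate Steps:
$G{\left(p \right)} = \frac{2}{3} - \frac{p}{9}$
$W{\left(R \right)} = 2 + \frac{R}{3}$
$j{\left(z,J \right)} = -4 + \frac{20 z}{9}$ ($j{\left(z,J \right)} = -4 + \left(\frac{2}{3} - - \frac{14}{9}\right) z = -4 + \left(\frac{2}{3} + \frac{14}{9}\right) z = -4 + \frac{20 z}{9}$)
$D{\left(a \right)} = a + \frac{a}{2 + \frac{a}{3}}$ ($D{\left(a \right)} = \frac{a}{2 + \frac{a}{3}} + \frac{a^{2}}{a} = \frac{a}{2 + \frac{a}{3}} + a = a + \frac{a}{2 + \frac{a}{3}}$)
$\sqrt{D{\left(\left(-8 - 12\right)^{2} \right)} + j{\left(M,19 \right)}} = \sqrt{\frac{\left(-8 - 12\right)^{2} \left(9 + \left(-8 - 12\right)^{2}\right)}{6 + \left(-8 - 12\right)^{2}} + \left(-4 + \frac{20}{9} \cdot 430\right)} = \sqrt{\frac{\left(-20\right)^{2} \left(9 + \left(-20\right)^{2}\right)}{6 + \left(-20\right)^{2}} + \left(-4 + \frac{8600}{9}\right)} = \sqrt{\frac{400 \left(9 + 400\right)}{6 + 400} + \frac{8564}{9}} = \sqrt{400 \cdot \frac{1}{406} \cdot 409 + \frac{8564}{9}} = \sqrt{\frac{81800}{203} + \frac{8564}{9}} = \sqrt{\frac{2474692}{1827}} = \frac{22 \sqrt{1037939}}{609}$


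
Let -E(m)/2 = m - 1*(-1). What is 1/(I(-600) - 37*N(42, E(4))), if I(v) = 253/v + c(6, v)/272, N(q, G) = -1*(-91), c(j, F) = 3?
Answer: -20400/68695177 ≈ -0.00029696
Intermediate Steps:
E(m) = -2 - 2*m (E(m) = -2*(m - 1*(-1)) = -2*(m + 1) = -2*(1 + m) = -2 - 2*m)
N(q, G) = 91
I(v) = 3/272 + 253/v (I(v) = 253/v + 3/272 = 3/272 + 253/v)
1/(I(-600) - 37*N(42, E(4))) = 1/((3/272 + 253/(-600)) - 37*91) = 1/((3/272 + 253*(-1/600)) - 3367) = 1/((3/272 - 253/600) - 3367) = 1/(-8377/20400 - 3367) = 1/(-68695177/20400) = -20400/68695177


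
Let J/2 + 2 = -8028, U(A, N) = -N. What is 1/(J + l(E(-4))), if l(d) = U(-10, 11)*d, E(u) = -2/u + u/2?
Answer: -2/32087 ≈ -6.2331e-5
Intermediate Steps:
E(u) = u/2 - 2/u (E(u) = -2/u + u*(1/2) = -2/u + u/2 = u/2 - 2/u)
J = -16060 (J = -4 + 2*(-8028) = -4 - 16056 = -16060)
l(d) = -11*d (l(d) = (-1*11)*d = -11*d)
1/(J + l(E(-4))) = 1/(-16060 - 11*((1/2)*(-4) - 2/(-4))) = 1/(-16060 - 11*(-2 - 2*(-1/4))) = 1/(-16060 - 11*(-2 + 1/2)) = 1/(-16060 - 11*(-3/2)) = 1/(-16060 + 33/2) = 1/(-32087/2) = -2/32087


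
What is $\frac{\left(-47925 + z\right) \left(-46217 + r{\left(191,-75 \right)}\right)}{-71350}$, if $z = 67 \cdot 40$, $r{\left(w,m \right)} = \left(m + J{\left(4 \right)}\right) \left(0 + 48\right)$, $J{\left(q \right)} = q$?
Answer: $- \frac{89811325}{2854} \approx -31469.0$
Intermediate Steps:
$r{\left(w,m \right)} = 192 + 48 m$ ($r{\left(w,m \right)} = \left(m + 4\right) \left(0 + 48\right) = \left(4 + m\right) 48 = 192 + 48 m$)
$z = 2680$
$\frac{\left(-47925 + z\right) \left(-46217 + r{\left(191,-75 \right)}\right)}{-71350} = \frac{\left(-47925 + 2680\right) \left(-46217 + \left(192 + 48 \left(-75\right)\right)\right)}{-71350} = - 45245 \left(-46217 + \left(192 - 3600\right)\right) \left(- \frac{1}{71350}\right) = - 45245 \left(-46217 - 3408\right) \left(- \frac{1}{71350}\right) = \left(-45245\right) \left(-49625\right) \left(- \frac{1}{71350}\right) = 2245283125 \left(- \frac{1}{71350}\right) = - \frac{89811325}{2854}$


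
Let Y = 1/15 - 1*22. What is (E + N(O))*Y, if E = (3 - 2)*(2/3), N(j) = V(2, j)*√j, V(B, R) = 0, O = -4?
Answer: -658/45 ≈ -14.622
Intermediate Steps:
N(j) = 0 (N(j) = 0*√j = 0)
E = ⅔ (E = 1*(2*(⅓)) = 1*(⅔) = ⅔ ≈ 0.66667)
Y = -329/15 (Y = 1/15 - 22 = -329/15 ≈ -21.933)
(E + N(O))*Y = (⅔ + 0)*(-329/15) = (⅔)*(-329/15) = -658/45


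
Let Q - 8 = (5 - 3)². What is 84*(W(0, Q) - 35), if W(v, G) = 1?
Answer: -2856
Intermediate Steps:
Q = 12 (Q = 8 + (5 - 3)² = 8 + 2² = 8 + 4 = 12)
84*(W(0, Q) - 35) = 84*(1 - 35) = 84*(-34) = -2856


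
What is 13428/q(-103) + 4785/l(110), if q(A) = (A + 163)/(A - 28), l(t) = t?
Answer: -292743/10 ≈ -29274.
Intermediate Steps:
q(A) = (163 + A)/(-28 + A)
13428/q(-103) + 4785/l(110) = 13428/(((163 - 103)/(-28 - 103))) + 4785/110 = 13428/((60/(-131))) + 4785*(1/110) = 13428/((-1/131*60)) + 87/2 = 13428/(-60/131) + 87/2 = 13428*(-131/60) + 87/2 = -146589/5 + 87/2 = -292743/10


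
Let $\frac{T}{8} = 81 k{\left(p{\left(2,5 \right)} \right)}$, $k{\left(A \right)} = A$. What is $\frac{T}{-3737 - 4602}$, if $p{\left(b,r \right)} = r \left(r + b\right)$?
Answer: $- \frac{22680}{8339} \approx -2.7197$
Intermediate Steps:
$p{\left(b,r \right)} = r \left(b + r\right)$
$T = 22680$ ($T = 8 \cdot 81 \cdot 5 \left(2 + 5\right) = 8 \cdot 81 \cdot 5 \cdot 7 = 8 \cdot 81 \cdot 35 = 8 \cdot 2835 = 22680$)
$\frac{T}{-3737 - 4602} = \frac{22680}{-3737 - 4602} = \frac{22680}{-8339} = 22680 \left(- \frac{1}{8339}\right) = - \frac{22680}{8339}$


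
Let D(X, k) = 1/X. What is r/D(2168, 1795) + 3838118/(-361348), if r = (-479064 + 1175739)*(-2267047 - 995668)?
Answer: -890357258077244693059/180674 ≈ -4.9280e+15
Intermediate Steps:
r = -2273051972625 (r = 696675*(-3262715) = -2273051972625)
r/D(2168, 1795) + 3838118/(-361348) = -2273051972625/(1/2168) + 3838118/(-361348) = -2273051972625/1/2168 + 3838118*(-1/361348) = -2273051972625*2168 - 1919059/180674 = -4927976676651000 - 1919059/180674 = -890357258077244693059/180674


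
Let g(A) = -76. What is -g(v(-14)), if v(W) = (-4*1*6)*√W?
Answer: 76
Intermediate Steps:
v(W) = -24*√W (v(W) = (-4*6)*√W = -24*√W)
-g(v(-14)) = -1*(-76) = 76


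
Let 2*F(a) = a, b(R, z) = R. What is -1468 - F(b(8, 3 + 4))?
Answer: -1472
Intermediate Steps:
F(a) = a/2
-1468 - F(b(8, 3 + 4)) = -1468 - 8/2 = -1468 - 1*4 = -1468 - 4 = -1472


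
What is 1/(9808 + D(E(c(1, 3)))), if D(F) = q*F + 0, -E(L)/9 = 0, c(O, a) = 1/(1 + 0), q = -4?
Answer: 1/9808 ≈ 0.00010196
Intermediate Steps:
c(O, a) = 1 (c(O, a) = 1/1 = 1)
E(L) = 0 (E(L) = -9*0 = 0)
D(F) = -4*F (D(F) = -4*F + 0 = -4*F)
1/(9808 + D(E(c(1, 3)))) = 1/(9808 - 4*0) = 1/(9808 + 0) = 1/9808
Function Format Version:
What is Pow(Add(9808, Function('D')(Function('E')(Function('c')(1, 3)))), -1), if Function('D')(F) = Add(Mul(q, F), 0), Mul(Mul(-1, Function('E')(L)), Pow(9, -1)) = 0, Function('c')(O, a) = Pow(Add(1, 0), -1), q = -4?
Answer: Rational(1, 9808) ≈ 0.00010196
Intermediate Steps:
Function('c')(O, a) = 1 (Function('c')(O, a) = Pow(1, -1) = 1)
Function('E')(L) = 0 (Function('E')(L) = Mul(-9, 0) = 0)
Function('D')(F) = Mul(-4, F) (Function('D')(F) = Add(Mul(-4, F), 0) = Mul(-4, F))
Pow(Add(9808, Function('D')(Function('E')(Function('c')(1, 3)))), -1) = Pow(Add(9808, Mul(-4, 0)), -1) = Pow(Add(9808, 0), -1) = Pow(9808, -1) = Rational(1, 9808)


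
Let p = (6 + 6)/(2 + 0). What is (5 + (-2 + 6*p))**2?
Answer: 1521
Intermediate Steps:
p = 6 (p = 12/2 = 12*(1/2) = 6)
(5 + (-2 + 6*p))**2 = (5 + (-2 + 6*6))**2 = (5 + (-2 + 36))**2 = (5 + 34)**2 = 39**2 = 1521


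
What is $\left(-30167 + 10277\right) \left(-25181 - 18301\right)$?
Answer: $864856980$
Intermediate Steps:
$\left(-30167 + 10277\right) \left(-25181 - 18301\right) = \left(-19890\right) \left(-43482\right) = 864856980$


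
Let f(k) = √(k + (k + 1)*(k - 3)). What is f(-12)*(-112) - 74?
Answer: -74 - 336*√17 ≈ -1459.4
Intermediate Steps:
f(k) = √(k + (1 + k)*(-3 + k))
f(-12)*(-112) - 74 = √(-3 + (-12)² - 1*(-12))*(-112) - 74 = √(-3 + 144 + 12)*(-112) - 74 = √153*(-112) - 74 = (3*√17)*(-112) - 74 = -336*√17 - 74 = -74 - 336*√17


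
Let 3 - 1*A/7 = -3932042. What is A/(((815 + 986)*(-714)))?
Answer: -3932045/183702 ≈ -21.404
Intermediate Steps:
A = 27524315 (A = 21 - 7*(-3932042) = 21 + 27524294 = 27524315)
A/(((815 + 986)*(-714))) = 27524315/(((815 + 986)*(-714))) = 27524315/((1801*(-714))) = 27524315/(-1285914) = 27524315*(-1/1285914) = -3932045/183702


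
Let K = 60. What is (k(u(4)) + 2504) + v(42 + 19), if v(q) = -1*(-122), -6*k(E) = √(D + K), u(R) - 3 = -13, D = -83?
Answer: 2626 - I*√23/6 ≈ 2626.0 - 0.7993*I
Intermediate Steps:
u(R) = -10 (u(R) = 3 - 13 = -10)
k(E) = -I*√23/6 (k(E) = -√(-83 + 60)/6 = -I*√23/6)
v(q) = 122
(k(u(4)) + 2504) + v(42 + 19) = (-I*√23/6 + 2504) + 122 = (2504 - I*√23/6) + 122 = 2626 - I*√23/6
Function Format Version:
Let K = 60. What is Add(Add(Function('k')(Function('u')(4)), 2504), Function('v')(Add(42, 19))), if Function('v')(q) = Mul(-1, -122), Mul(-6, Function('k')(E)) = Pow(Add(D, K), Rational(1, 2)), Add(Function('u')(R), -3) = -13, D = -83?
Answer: Add(2626, Mul(Rational(-1, 6), I, Pow(23, Rational(1, 2)))) ≈ Add(2626.0, Mul(-0.79930, I))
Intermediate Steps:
Function('u')(R) = -10 (Function('u')(R) = Add(3, -13) = -10)
Function('k')(E) = Mul(Rational(-1, 6), I, Pow(23, Rational(1, 2))) (Function('k')(E) = Mul(Rational(-1, 6), Pow(Add(-83, 60), Rational(1, 2))) = Mul(Rational(-1, 6), Pow(-23, Rational(1, 2))) = Mul(Rational(-1, 6), Mul(I, Pow(23, Rational(1, 2)))) = Mul(Rational(-1, 6), I, Pow(23, Rational(1, 2))))
Function('v')(q) = 122
Add(Add(Function('k')(Function('u')(4)), 2504), Function('v')(Add(42, 19))) = Add(Add(Mul(Rational(-1, 6), I, Pow(23, Rational(1, 2))), 2504), 122) = Add(Add(2504, Mul(Rational(-1, 6), I, Pow(23, Rational(1, 2)))), 122) = Add(2626, Mul(Rational(-1, 6), I, Pow(23, Rational(1, 2))))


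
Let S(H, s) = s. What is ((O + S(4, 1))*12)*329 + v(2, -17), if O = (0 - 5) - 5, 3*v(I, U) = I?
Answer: -106594/3 ≈ -35531.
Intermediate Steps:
v(I, U) = I/3
O = -10 (O = -5 - 5 = -10)
((O + S(4, 1))*12)*329 + v(2, -17) = ((-10 + 1)*12)*329 + (1/3)*2 = -9*12*329 + 2/3 = -108*329 + 2/3 = -35532 + 2/3 = -106594/3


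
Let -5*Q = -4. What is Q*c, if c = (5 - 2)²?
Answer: 36/5 ≈ 7.2000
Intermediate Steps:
Q = ⅘ (Q = -⅕*(-4) = ⅘ ≈ 0.80000)
c = 9 (c = 3² = 9)
Q*c = (⅘)*9 = 36/5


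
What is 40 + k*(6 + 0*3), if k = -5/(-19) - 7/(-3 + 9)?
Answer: 657/19 ≈ 34.579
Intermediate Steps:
k = -103/114 (k = -5*(-1/19) - 7/6 = 5/19 - 7*1/6 = 5/19 - 7/6 = -103/114 ≈ -0.90351)
40 + k*(6 + 0*3) = 40 - 103*(6 + 0*3)/114 = 40 - 103*(6 + 0)/114 = 40 - 103/114*6 = 40 - 103/19 = 657/19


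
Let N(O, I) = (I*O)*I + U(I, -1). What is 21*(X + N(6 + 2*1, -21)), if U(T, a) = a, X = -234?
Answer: 69153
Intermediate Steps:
N(O, I) = -1 + O*I**2 (N(O, I) = (I*O)*I - 1 = O*I**2 - 1 = -1 + O*I**2)
21*(X + N(6 + 2*1, -21)) = 21*(-234 + (-1 + (6 + 2*1)*(-21)**2)) = 21*(-234 + (-1 + (6 + 2)*441)) = 21*(-234 + (-1 + 8*441)) = 21*(-234 + (-1 + 3528)) = 21*(-234 + 3527) = 21*3293 = 69153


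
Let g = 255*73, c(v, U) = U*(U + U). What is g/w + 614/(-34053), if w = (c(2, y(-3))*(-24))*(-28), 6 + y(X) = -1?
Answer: 197820337/747531456 ≈ 0.26463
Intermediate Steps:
y(X) = -7 (y(X) = -6 - 1 = -7)
c(v, U) = 2*U**2 (c(v, U) = U*(2*U) = 2*U**2)
g = 18615
w = 65856 (w = ((2*(-7)**2)*(-24))*(-28) = ((2*49)*(-24))*(-28) = (98*(-24))*(-28) = -2352*(-28) = 65856)
g/w + 614/(-34053) = 18615/65856 + 614/(-34053) = 18615*(1/65856) + 614*(-1/34053) = 6205/21952 - 614/34053 = 197820337/747531456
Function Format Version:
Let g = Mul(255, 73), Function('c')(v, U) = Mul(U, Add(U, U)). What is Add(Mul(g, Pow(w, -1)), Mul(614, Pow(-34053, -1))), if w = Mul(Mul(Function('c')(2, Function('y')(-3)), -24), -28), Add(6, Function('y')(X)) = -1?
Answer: Rational(197820337, 747531456) ≈ 0.26463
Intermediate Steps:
Function('y')(X) = -7 (Function('y')(X) = Add(-6, -1) = -7)
Function('c')(v, U) = Mul(2, Pow(U, 2)) (Function('c')(v, U) = Mul(U, Mul(2, U)) = Mul(2, Pow(U, 2)))
g = 18615
w = 65856 (w = Mul(Mul(Mul(2, Pow(-7, 2)), -24), -28) = Mul(Mul(Mul(2, 49), -24), -28) = Mul(Mul(98, -24), -28) = Mul(-2352, -28) = 65856)
Add(Mul(g, Pow(w, -1)), Mul(614, Pow(-34053, -1))) = Add(Mul(18615, Pow(65856, -1)), Mul(614, Pow(-34053, -1))) = Add(Mul(18615, Rational(1, 65856)), Mul(614, Rational(-1, 34053))) = Add(Rational(6205, 21952), Rational(-614, 34053)) = Rational(197820337, 747531456)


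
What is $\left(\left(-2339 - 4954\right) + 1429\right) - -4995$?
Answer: $-869$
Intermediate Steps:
$\left(\left(-2339 - 4954\right) + 1429\right) - -4995 = \left(-7293 + 1429\right) + 4995 = -5864 + 4995 = -869$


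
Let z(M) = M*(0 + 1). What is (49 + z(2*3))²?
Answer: 3025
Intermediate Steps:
z(M) = M (z(M) = M*1 = M)
(49 + z(2*3))² = (49 + 2*3)² = (49 + 6)² = 55² = 3025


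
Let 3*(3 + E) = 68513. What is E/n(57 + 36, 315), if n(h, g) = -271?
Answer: -68504/813 ≈ -84.261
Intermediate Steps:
E = 68504/3 (E = -3 + (1/3)*68513 = -3 + 68513/3 = 68504/3 ≈ 22835.)
E/n(57 + 36, 315) = (68504/3)/(-271) = (68504/3)*(-1/271) = -68504/813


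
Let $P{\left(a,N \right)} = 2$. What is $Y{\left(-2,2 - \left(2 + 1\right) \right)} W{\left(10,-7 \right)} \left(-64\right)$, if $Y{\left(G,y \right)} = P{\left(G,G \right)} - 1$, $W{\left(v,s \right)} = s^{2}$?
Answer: $-3136$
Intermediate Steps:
$Y{\left(G,y \right)} = 1$ ($Y{\left(G,y \right)} = 2 - 1 = 1$)
$Y{\left(-2,2 - \left(2 + 1\right) \right)} W{\left(10,-7 \right)} \left(-64\right) = 1 \left(-7\right)^{2} \left(-64\right) = 1 \cdot 49 \left(-64\right) = 49 \left(-64\right) = -3136$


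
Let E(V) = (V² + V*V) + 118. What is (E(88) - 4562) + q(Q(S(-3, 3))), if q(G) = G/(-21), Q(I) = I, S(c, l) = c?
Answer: 77309/7 ≈ 11044.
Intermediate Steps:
E(V) = 118 + 2*V² (E(V) = (V² + V²) + 118 = 2*V² + 118 = 118 + 2*V²)
q(G) = -G/21 (q(G) = G*(-1/21) = -G/21)
(E(88) - 4562) + q(Q(S(-3, 3))) = ((118 + 2*88²) - 4562) - 1/21*(-3) = ((118 + 2*7744) - 4562) + ⅐ = ((118 + 15488) - 4562) + ⅐ = (15606 - 4562) + ⅐ = 11044 + ⅐ = 77309/7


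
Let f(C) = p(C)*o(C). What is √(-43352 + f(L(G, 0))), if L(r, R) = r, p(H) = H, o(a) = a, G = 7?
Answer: I*√43303 ≈ 208.09*I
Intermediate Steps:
f(C) = C² (f(C) = C*C = C²)
√(-43352 + f(L(G, 0))) = √(-43352 + 7²) = √(-43352 + 49) = √(-43303) = I*√43303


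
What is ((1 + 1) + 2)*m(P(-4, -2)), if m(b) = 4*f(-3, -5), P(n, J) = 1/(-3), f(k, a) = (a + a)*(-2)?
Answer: 320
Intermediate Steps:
f(k, a) = -4*a (f(k, a) = (2*a)*(-2) = -4*a)
P(n, J) = -⅓
m(b) = 80 (m(b) = 4*(-4*(-5)) = 4*20 = 80)
((1 + 1) + 2)*m(P(-4, -2)) = ((1 + 1) + 2)*80 = (2 + 2)*80 = 4*80 = 320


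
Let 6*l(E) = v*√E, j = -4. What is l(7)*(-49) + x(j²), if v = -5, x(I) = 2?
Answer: 2 + 245*√7/6 ≈ 110.03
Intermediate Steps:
l(E) = -5*√E/6 (l(E) = (-5*√E)/6 = -5*√E/6)
l(7)*(-49) + x(j²) = -5*√7/6*(-49) + 2 = 245*√7/6 + 2 = 2 + 245*√7/6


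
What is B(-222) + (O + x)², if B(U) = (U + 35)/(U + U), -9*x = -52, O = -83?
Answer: 71492749/11988 ≈ 5963.7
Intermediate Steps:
x = 52/9 (x = -⅑*(-52) = 52/9 ≈ 5.7778)
B(U) = (35 + U)/(2*U) (B(U) = (35 + U)/((2*U)) = (35 + U)*(1/(2*U)) = (35 + U)/(2*U))
B(-222) + (O + x)² = (½)*(35 - 222)/(-222) + (-83 + 52/9)² = (½)*(-1/222)*(-187) + (-695/9)² = 187/444 + 483025/81 = 71492749/11988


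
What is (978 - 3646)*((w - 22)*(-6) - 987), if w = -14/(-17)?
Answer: 39003492/17 ≈ 2.2943e+6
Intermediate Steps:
w = 14/17 (w = -14*(-1)/17 = -1*(-14/17) = 14/17 ≈ 0.82353)
(978 - 3646)*((w - 22)*(-6) - 987) = (978 - 3646)*((14/17 - 22)*(-6) - 987) = -2668*(-360/17*(-6) - 987) = -2668*(2160/17 - 987) = -2668*(-14619/17) = 39003492/17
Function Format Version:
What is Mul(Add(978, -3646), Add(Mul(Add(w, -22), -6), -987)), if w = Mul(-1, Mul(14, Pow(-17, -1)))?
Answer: Rational(39003492, 17) ≈ 2.2943e+6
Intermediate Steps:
w = Rational(14, 17) (w = Mul(-1, Mul(14, Rational(-1, 17))) = Mul(-1, Rational(-14, 17)) = Rational(14, 17) ≈ 0.82353)
Mul(Add(978, -3646), Add(Mul(Add(w, -22), -6), -987)) = Mul(Add(978, -3646), Add(Mul(Add(Rational(14, 17), -22), -6), -987)) = Mul(-2668, Add(Mul(Rational(-360, 17), -6), -987)) = Mul(-2668, Add(Rational(2160, 17), -987)) = Mul(-2668, Rational(-14619, 17)) = Rational(39003492, 17)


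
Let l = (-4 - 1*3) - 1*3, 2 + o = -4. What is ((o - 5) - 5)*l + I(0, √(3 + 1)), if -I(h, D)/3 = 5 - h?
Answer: 145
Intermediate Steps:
o = -6 (o = -2 - 4 = -6)
I(h, D) = -15 + 3*h (I(h, D) = -3*(5 - h) = -15 + 3*h)
l = -10 (l = (-4 - 3) - 3 = -7 - 3 = -10)
((o - 5) - 5)*l + I(0, √(3 + 1)) = ((-6 - 5) - 5)*(-10) + (-15 + 3*0) = (-11 - 5)*(-10) + (-15 + 0) = -16*(-10) - 15 = 160 - 15 = 145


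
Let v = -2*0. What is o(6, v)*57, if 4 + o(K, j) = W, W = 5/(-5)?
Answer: -285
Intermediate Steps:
v = 0
W = -1 (W = 5*(-⅕) = -1)
o(K, j) = -5 (o(K, j) = -4 - 1 = -5)
o(6, v)*57 = -5*57 = -285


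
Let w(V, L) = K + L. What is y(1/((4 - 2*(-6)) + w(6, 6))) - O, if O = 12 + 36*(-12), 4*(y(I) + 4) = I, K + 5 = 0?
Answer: 28289/68 ≈ 416.01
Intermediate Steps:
K = -5 (K = -5 + 0 = -5)
w(V, L) = -5 + L
y(I) = -4 + I/4
O = -420 (O = 12 - 432 = -420)
y(1/((4 - 2*(-6)) + w(6, 6))) - O = (-4 + 1/(4*((4 - 2*(-6)) + (-5 + 6)))) - 1*(-420) = (-4 + 1/(4*((4 + 12) + 1))) + 420 = (-4 + 1/(4*(16 + 1))) + 420 = (-4 + (1/4)/17) + 420 = (-4 + (1/4)*(1/17)) + 420 = (-4 + 1/68) + 420 = -271/68 + 420 = 28289/68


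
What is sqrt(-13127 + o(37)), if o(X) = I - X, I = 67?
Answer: I*sqrt(13097) ≈ 114.44*I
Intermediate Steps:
o(X) = 67 - X
sqrt(-13127 + o(37)) = sqrt(-13127 + (67 - 1*37)) = sqrt(-13127 + (67 - 37)) = sqrt(-13127 + 30) = sqrt(-13097) = I*sqrt(13097)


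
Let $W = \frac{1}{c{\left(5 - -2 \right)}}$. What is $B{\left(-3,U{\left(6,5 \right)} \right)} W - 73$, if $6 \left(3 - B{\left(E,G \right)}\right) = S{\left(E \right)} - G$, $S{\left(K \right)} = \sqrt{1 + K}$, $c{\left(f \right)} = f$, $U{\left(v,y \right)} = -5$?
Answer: $- \frac{3053}{42} - \frac{i \sqrt{2}}{42} \approx -72.69 - 0.033672 i$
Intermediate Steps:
$W = \frac{1}{7}$ ($W = \frac{1}{5 - -2} = \frac{1}{5 + 2} = \frac{1}{7} \approx 0.14286$)
$B{\left(E,G \right)} = 3 - \frac{\sqrt{1 + E}}{6} + \frac{G}{6}$ ($B{\left(E,G \right)} = 3 - \frac{\sqrt{1 + E} - G}{6} = 3 + \left(- \frac{\sqrt{1 + E}}{6} + \frac{G}{6}\right) = 3 - \frac{\sqrt{1 + E}}{6} + \frac{G}{6}$)
$B{\left(-3,U{\left(6,5 \right)} \right)} W - 73 = \left(3 - \frac{\sqrt{1 - 3}}{6} + \frac{1}{6} \left(-5\right)\right) \frac{1}{7} - 73 = \left(3 - \frac{\sqrt{-2}}{6} - \frac{5}{6}\right) \frac{1}{7} - 73 = \left(3 - \frac{i \sqrt{2}}{6} - \frac{5}{6}\right) \frac{1}{7} - 73 = \left(\frac{13}{6} - \frac{i \sqrt{2}}{6}\right) \frac{1}{7} - 73 = \left(\frac{13}{42} - \frac{i \sqrt{2}}{42}\right) - 73 = - \frac{3053}{42} - \frac{i \sqrt{2}}{42}$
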